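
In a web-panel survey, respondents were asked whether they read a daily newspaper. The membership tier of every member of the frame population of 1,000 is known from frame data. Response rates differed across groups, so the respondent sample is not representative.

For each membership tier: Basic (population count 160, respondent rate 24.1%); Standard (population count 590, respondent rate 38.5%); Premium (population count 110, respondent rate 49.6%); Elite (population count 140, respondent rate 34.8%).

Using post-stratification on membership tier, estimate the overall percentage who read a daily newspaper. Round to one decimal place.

Each cell contributes population-share × respondent value:
  Basic: (160/1,000) × 24.1 = 3.856
  Standard: (590/1,000) × 38.5 = 22.715
  Premium: (110/1,000) × 49.6 = 5.456
  Elite: (140/1,000) × 34.8 = 4.872
Post-stratified estimate = 36.899 → 36.9%.

36.9%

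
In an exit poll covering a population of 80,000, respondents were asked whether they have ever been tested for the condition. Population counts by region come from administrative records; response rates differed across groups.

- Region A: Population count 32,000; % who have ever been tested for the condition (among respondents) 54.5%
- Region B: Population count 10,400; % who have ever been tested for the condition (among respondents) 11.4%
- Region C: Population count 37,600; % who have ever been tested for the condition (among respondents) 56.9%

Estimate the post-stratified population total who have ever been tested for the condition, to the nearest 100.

40,000

Apply each group's respondent rate to its population count:
  Region A: 32,000 × 54.5% = 17,440
  Region B: 10,400 × 11.4% = 1185.6
  Region C: 37,600 × 56.9% = 21394.4
Estimated total = 40,020 → 40,000.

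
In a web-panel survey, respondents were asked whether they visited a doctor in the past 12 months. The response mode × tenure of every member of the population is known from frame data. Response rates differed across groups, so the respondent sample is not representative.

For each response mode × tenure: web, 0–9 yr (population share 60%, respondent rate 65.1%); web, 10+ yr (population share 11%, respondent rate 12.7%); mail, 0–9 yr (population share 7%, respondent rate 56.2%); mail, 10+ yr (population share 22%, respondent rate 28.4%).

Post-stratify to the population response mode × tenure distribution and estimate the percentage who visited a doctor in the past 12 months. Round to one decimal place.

50.6%

Weight each group's respondent value by its population share:
  web, 0–9 yr: 0.6 × 65.1 = 39.06
  web, 10+ yr: 0.11 × 12.7 = 1.397
  mail, 0–9 yr: 0.07 × 56.2 = 3.934
  mail, 10+ yr: 0.22 × 28.4 = 6.248
Post-stratified estimate = 50.639 → 50.6%.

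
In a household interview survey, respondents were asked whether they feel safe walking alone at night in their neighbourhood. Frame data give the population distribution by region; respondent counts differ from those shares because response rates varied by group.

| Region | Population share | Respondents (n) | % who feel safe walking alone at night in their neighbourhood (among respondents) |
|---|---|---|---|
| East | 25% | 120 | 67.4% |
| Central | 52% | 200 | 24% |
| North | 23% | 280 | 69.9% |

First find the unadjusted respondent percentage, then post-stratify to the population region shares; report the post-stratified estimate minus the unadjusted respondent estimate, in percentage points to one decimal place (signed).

-8.7 percentage points

Without adjustment, the pooled respondent share is:
  (120/600)×67.4 + (200/600)×24 + (280/600)×69.9 = 54.1%
Reweighting by population region shares:
  0.25×67.4 + 0.52×24 + 0.23×69.9 = 45.407%
Difference = 45.407 − 54.1 = -8.693 pp.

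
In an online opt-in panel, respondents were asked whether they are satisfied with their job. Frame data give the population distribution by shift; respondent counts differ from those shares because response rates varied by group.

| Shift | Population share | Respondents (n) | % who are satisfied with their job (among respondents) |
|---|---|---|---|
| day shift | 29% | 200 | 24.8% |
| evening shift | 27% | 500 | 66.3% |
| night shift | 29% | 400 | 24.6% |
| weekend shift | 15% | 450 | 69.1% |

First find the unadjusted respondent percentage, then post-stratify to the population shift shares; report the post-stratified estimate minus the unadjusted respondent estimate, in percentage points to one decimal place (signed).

-8.4 percentage points

Unadjusted (pooled respondent) estimate weights by respondent counts:
  (200/1550)×24.8 + (500/1550)×66.3 + (400/1550)×24.6 + (450/1550)×69.1 = 50.9968%
Post-stratifying to population shares instead:
  0.29×24.8 + 0.27×66.3 + 0.29×24.6 + 0.15×69.1 = 42.592%
Difference = 42.592 − 50.9968 = -8.4048 pp.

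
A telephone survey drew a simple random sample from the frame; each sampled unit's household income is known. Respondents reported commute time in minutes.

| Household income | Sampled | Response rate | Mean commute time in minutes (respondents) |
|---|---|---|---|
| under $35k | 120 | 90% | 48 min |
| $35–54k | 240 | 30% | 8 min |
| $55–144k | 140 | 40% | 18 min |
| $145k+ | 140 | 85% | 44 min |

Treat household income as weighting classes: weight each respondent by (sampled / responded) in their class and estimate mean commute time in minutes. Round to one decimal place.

Each respondent's weight = sampled/responded in their class; summing within a class gives n_sampled, so:
  under $35k: 120 × 48 = 5760
  $35–54k: 240 × 8 = 1920
  $55–144k: 140 × 18 = 2520
  $145k+: 140 × 44 = 6160
Adjusted estimate = 16,360 / 640 = 25.5625 → 25.6.

25.6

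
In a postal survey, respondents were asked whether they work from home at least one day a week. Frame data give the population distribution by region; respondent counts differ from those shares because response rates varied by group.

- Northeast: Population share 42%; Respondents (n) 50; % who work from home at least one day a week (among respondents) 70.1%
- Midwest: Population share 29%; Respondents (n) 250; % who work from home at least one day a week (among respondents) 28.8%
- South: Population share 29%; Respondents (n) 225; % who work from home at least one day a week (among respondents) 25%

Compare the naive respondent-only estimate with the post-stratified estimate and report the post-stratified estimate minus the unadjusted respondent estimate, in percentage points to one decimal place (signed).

Naive respondent-only estimate (weights = respondent counts):
  (50/525)×70.1 + (250/525)×28.8 + (225/525)×25 = 31.1048%
Reweighting by population region shares:
  0.42×70.1 + 0.29×28.8 + 0.29×25 = 45.044%
Difference = 45.044 − 31.1048 = 13.9392 pp.

+13.9 percentage points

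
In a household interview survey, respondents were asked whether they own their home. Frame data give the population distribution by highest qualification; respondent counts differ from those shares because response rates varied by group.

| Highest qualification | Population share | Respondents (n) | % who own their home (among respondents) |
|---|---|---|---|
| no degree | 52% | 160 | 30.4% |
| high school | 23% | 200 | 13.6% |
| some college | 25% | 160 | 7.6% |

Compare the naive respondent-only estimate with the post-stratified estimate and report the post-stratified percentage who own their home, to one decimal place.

20.8%

Naive respondent-only estimate (weights = respondent counts):
  (160/520)×30.4 + (200/520)×13.6 + (160/520)×7.6 = 16.9231%
Post-stratified estimate weights by population shares:
  0.52×30.4 + 0.23×13.6 + 0.25×7.6 = 20.836%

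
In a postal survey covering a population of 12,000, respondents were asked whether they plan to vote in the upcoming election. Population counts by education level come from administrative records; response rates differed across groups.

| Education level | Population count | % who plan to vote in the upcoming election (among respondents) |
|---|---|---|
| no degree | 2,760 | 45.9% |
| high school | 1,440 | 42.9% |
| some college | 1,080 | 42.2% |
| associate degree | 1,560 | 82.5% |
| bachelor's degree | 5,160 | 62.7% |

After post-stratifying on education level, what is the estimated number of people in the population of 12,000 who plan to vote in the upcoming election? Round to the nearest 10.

Each cell contributes its population count × the respondent rate:
  no degree: 2,760 × 45.9% = 1266.84
  high school: 1,440 × 42.9% = 617.76
  some college: 1,080 × 42.2% = 455.76
  associate degree: 1,560 × 82.5% = 1287
  bachelor's degree: 5,160 × 62.7% = 3235.32
Estimated total = 6862.68 → 6,860.

6,860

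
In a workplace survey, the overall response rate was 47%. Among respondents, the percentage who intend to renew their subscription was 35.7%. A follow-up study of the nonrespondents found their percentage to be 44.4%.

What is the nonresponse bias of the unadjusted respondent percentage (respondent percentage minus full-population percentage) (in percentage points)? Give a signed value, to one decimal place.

Nonresponse fraction = 1 − 0.47 = 0.53.
Bias = (nonresponse fraction) × (respondent percentage − nonrespondent percentage)
     = 0.53 × (35.7 − 44.4) = 0.53 × -8.7 = -4.611.

-4.6 percentage points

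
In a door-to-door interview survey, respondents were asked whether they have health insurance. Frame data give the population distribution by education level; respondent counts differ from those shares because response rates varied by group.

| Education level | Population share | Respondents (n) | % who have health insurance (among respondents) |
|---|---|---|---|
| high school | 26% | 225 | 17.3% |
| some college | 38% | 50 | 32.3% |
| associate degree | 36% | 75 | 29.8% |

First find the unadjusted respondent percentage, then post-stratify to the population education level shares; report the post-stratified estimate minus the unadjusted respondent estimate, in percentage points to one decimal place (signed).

+5.4 percentage points

Without adjustment, the pooled respondent share is:
  (225/350)×17.3 + (50/350)×32.3 + (75/350)×29.8 = 22.1214%
Reweighting by population education level shares:
  0.26×17.3 + 0.38×32.3 + 0.36×29.8 = 27.5%
Difference = 27.5 − 22.1214 = 5.3786 pp.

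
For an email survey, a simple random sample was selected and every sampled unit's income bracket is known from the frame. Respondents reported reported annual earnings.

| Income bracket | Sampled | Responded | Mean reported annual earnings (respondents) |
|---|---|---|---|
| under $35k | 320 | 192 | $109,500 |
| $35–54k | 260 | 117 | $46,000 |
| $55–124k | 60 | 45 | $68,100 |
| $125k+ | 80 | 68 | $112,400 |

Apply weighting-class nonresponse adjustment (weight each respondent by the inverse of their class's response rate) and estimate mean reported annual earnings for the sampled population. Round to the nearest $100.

$83,400

Response rates by class: under $35k 192/320 = 60%, $35–54k 117/260 = 45%, $55–124k 45/60 = 75%, $125k+ 68/80 = 85%.
Weighting each respondent by the inverse class response rate inflates each class back to its sampled size, so the class weight is n_sampled:
  under $35k: 320 × 109,500 = 35,040,000
  $35–54k: 260 × 46,000 = 11,960,000
  $55–124k: 60 × 68,100 = 4,086,000
  $125k+: 80 × 112,400 = 8,992,000
Adjusted estimate = 60,078,000 / 720 = 83441.7 → $83,400.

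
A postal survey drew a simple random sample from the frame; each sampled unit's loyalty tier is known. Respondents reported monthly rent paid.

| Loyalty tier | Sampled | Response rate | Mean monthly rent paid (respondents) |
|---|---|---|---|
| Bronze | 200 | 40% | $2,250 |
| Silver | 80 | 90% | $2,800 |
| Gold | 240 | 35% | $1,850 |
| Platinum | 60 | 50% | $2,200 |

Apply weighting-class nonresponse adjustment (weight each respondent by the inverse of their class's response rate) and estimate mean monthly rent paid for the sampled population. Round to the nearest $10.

$2,160

Inverse-response-rate weighting restores each class to its sampled count, so class totals weight by n_sampled:
  Bronze: 200 × 2250 = 450,000
  Silver: 80 × 2800 = 224,000
  Gold: 240 × 1850 = 444,000
  Platinum: 60 × 2200 = 132,000
Adjusted estimate = 1,250,000 / 580 = 2155.17 → $2,160.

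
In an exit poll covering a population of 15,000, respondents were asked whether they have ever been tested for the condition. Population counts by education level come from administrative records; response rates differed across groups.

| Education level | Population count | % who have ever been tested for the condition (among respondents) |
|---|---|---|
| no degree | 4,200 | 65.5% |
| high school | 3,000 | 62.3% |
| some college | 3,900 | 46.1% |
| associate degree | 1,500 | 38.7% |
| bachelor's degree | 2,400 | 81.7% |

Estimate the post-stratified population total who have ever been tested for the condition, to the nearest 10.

Apply each group's respondent rate to its population count:
  no degree: 4,200 × 65.5% = 2751
  high school: 3,000 × 62.3% = 1869
  some college: 3,900 × 46.1% = 1797.9
  associate degree: 1,500 × 38.7% = 580.5
  bachelor's degree: 2,400 × 81.7% = 1960.8
Estimated total = 8959.2 → 8,960.

8,960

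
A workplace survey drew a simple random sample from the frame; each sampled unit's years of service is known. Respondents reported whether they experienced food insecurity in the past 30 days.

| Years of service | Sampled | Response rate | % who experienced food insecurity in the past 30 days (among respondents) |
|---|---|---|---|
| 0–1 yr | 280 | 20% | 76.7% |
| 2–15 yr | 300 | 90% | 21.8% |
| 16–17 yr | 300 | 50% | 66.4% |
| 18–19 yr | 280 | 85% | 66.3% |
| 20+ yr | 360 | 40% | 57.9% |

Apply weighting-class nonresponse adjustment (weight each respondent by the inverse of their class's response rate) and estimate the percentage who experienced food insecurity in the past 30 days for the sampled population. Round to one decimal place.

57.5%

Weighting each respondent by the inverse class response rate inflates each class back to its sampled size, so the class weight is n_sampled:
  0–1 yr: 280 × 76.7 = 21,476
  2–15 yr: 300 × 21.8 = 6540
  16–17 yr: 300 × 66.4 = 19,920
  18–19 yr: 280 × 66.3 = 18,564
  20+ yr: 360 × 57.9 = 20,844
Adjusted estimate = 87,344 / 1,520 = 57.4632 → 57.5%.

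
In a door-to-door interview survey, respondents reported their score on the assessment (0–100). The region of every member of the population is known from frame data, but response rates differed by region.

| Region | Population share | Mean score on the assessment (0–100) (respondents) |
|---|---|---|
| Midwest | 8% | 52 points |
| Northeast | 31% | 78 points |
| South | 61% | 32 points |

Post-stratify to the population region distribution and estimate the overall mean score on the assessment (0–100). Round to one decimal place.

47.9

Each cell contributes population-share × respondent value:
  Midwest: 0.08 × 52 = 4.16
  Northeast: 0.31 × 78 = 24.18
  South: 0.61 × 32 = 19.52
Post-stratified estimate = 47.86 → 47.9.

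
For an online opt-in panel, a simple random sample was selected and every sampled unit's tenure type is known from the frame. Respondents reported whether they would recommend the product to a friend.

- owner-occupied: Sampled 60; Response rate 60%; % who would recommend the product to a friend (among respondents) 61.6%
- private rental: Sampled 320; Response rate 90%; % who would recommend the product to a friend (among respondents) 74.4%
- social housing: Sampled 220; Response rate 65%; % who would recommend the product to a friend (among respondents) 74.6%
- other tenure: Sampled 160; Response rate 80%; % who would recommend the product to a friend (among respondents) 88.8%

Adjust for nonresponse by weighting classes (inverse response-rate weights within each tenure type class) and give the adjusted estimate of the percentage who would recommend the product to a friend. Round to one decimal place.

76.5%

With weight = n_sampled/n_responded per class, the weighted class total is n_sampled:
  owner-occupied: 60 × 61.6 = 3696
  private rental: 320 × 74.4 = 23,808
  social housing: 220 × 74.6 = 16,412
  other tenure: 160 × 88.8 = 14,208
Adjusted estimate = 58,124 / 760 = 76.4789 → 76.5%.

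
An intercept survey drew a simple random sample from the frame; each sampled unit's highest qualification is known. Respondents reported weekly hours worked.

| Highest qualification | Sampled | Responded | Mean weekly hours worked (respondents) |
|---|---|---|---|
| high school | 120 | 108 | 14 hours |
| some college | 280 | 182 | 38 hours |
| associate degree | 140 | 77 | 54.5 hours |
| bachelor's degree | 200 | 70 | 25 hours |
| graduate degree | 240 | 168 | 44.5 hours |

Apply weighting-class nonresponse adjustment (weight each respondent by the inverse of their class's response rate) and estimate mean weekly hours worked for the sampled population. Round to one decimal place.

36.4

Class response rates: high school 108/120 = 90%, some college 182/280 = 65%, associate degree 77/140 = 55%, bachelor's degree 70/200 = 35%, graduate degree 168/240 = 70%.
Each respondent's weight = sampled/responded in their class; summing within a class gives n_sampled, so:
  high school: 120 × 14 = 1680
  some college: 280 × 38 = 10,640
  associate degree: 140 × 54.5 = 7630
  bachelor's degree: 200 × 25 = 5000
  graduate degree: 240 × 44.5 = 10,680
Adjusted estimate = 35,630 / 980 = 36.3571 → 36.4.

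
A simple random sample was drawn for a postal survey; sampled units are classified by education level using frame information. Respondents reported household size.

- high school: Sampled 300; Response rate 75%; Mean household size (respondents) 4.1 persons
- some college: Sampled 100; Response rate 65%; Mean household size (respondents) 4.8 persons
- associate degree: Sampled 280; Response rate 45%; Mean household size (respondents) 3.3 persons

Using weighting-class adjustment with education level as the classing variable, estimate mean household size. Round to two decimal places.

Weighting each respondent by the inverse class response rate inflates each class back to its sampled size, so the class weight is n_sampled:
  high school: 300 × 4.1 = 1230
  some college: 100 × 4.8 = 480
  associate degree: 280 × 3.3 = 924
Adjusted estimate = 2634 / 680 = 3.87353 → 3.87.

3.87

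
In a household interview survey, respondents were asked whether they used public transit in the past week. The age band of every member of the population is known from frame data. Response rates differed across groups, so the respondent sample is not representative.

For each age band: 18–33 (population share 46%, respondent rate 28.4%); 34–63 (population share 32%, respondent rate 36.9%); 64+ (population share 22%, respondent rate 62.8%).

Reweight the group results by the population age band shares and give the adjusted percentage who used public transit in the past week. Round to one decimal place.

38.7%

Weight each group's respondent value by its population share:
  18–33: 0.46 × 28.4 = 13.064
  34–63: 0.32 × 36.9 = 11.808
  64+: 0.22 × 62.8 = 13.816
Post-stratified estimate = 38.688 → 38.7%.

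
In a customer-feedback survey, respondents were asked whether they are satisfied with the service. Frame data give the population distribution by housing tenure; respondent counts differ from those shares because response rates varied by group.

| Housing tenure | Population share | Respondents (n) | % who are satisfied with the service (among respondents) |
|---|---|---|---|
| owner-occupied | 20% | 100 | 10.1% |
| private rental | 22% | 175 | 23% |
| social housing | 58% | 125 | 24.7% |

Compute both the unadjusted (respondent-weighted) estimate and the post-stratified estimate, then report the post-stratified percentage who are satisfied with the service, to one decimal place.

21.4%

Unadjusted (pooled respondent) estimate weights by respondent counts:
  (100/400)×10.1 + (175/400)×23 + (125/400)×24.7 = 20.3062%
Reweighting by population housing tenure shares:
  0.2×10.1 + 0.22×23 + 0.58×24.7 = 21.406%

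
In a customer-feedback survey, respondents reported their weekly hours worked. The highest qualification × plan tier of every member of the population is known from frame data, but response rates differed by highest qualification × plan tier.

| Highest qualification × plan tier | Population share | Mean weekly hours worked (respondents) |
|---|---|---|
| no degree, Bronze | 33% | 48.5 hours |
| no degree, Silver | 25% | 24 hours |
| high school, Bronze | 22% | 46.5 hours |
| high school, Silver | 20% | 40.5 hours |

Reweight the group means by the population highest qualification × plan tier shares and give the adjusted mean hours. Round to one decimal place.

40.3

Reweight to the known highest qualification × plan tier distribution:
  no degree, Bronze: 0.33 × 48.5 = 16.005
  no degree, Silver: 0.25 × 24 = 6
  high school, Bronze: 0.22 × 46.5 = 10.23
  high school, Silver: 0.2 × 40.5 = 8.1
Post-stratified estimate = 40.335 → 40.3.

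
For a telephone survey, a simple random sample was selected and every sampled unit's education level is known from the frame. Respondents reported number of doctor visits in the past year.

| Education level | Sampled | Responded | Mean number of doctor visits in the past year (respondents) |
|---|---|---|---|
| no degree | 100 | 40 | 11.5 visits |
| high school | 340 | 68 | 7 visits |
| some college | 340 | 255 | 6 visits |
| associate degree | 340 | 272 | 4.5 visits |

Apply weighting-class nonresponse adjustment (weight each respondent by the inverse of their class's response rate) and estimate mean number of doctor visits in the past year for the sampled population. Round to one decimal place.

6.3

Class response rates: no degree 40/100 = 40%, high school 68/340 = 20%, some college 255/340 = 75%, associate degree 272/340 = 80%.
With weight = n_sampled/n_responded per class, the weighted class total is n_sampled:
  no degree: 100 × 11.5 = 1150
  high school: 340 × 7 = 2380
  some college: 340 × 6 = 2040
  associate degree: 340 × 4.5 = 1530
Adjusted estimate = 7100 / 1,120 = 6.33929 → 6.3.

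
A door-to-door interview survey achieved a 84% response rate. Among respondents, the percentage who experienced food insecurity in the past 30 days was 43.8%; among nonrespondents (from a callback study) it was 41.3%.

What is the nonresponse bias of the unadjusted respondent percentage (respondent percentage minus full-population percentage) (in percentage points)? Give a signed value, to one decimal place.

+0.4 percentage points

Nonresponse fraction = 1 − 0.84 = 0.16.
Bias = (nonresponse fraction) × (respondent percentage − nonrespondent percentage)
     = 0.16 × (43.8 − 41.3) = 0.16 × 2.5 = 0.4.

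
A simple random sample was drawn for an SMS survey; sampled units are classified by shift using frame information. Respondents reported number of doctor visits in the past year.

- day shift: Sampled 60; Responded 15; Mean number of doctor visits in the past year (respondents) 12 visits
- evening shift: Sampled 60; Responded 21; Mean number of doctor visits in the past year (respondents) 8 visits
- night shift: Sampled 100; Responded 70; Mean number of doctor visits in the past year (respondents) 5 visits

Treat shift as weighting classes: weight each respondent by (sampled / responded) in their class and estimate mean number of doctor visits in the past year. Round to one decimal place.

Class response rates: day shift 15/60 = 25%, evening shift 21/60 = 35%, night shift 70/100 = 70%.
Weighting each respondent by the inverse class response rate inflates each class back to its sampled size, so the class weight is n_sampled:
  day shift: 60 × 12 = 720
  evening shift: 60 × 8 = 480
  night shift: 100 × 5 = 500
Adjusted estimate = 1700 / 220 = 7.72727 → 7.7.

7.7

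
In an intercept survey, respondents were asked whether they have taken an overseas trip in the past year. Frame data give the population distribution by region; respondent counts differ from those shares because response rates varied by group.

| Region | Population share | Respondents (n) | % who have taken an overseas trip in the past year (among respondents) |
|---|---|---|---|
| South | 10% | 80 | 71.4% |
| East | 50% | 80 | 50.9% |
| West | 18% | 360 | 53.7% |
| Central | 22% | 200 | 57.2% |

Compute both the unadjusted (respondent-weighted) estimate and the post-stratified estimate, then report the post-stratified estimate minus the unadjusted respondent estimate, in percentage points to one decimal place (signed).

Without adjustment, the pooled respondent share is:
  (80/720)×71.4 + (80/720)×50.9 + (360/720)×53.7 + (200/720)×57.2 = 56.3278%
Reweighting by population region shares:
  0.1×71.4 + 0.5×50.9 + 0.18×53.7 + 0.22×57.2 = 54.84%
Difference = 54.84 − 56.3278 = -1.4878 pp.

-1.5 percentage points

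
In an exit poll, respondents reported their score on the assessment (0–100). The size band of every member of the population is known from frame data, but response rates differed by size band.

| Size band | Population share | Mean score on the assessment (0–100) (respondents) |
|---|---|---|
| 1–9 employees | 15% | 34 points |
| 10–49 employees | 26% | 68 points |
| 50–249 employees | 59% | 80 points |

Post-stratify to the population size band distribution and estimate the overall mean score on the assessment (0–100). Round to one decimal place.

70.0

Weight each group's respondent value by its population share:
  1–9 employees: 0.15 × 34 = 5.1
  10–49 employees: 0.26 × 68 = 17.68
  50–249 employees: 0.59 × 80 = 47.2
Post-stratified estimate = 69.98 → 70.0.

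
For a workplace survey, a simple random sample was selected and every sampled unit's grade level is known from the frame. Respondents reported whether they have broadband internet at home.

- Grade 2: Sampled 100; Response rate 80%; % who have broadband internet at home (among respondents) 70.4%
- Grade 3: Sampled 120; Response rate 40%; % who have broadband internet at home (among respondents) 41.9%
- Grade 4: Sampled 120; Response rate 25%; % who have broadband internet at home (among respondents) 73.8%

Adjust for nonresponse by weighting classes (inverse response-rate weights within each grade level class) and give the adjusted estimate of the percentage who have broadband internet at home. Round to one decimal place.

Weighting each respondent by the inverse class response rate inflates each class back to its sampled size, so the class weight is n_sampled:
  Grade 2: 100 × 70.4 = 7040
  Grade 3: 120 × 41.9 = 5028
  Grade 4: 120 × 73.8 = 8856
Adjusted estimate = 20,924 / 340 = 61.5412 → 61.5%.

61.5%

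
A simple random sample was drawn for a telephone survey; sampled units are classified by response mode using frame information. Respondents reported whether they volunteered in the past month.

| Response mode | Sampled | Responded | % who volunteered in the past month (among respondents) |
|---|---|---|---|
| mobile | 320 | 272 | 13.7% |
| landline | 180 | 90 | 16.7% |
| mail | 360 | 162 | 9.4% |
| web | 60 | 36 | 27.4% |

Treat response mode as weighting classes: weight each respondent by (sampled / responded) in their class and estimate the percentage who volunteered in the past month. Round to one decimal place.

13.5%

Class response rates: mobile 272/320 = 85%, landline 90/180 = 50%, mail 162/360 = 45%, web 36/60 = 60%.
With weight = n_sampled/n_responded per class, the weighted class total is n_sampled:
  mobile: 320 × 13.7 = 4384
  landline: 180 × 16.7 = 3006
  mail: 360 × 9.4 = 3384
  web: 60 × 27.4 = 1644
Adjusted estimate = 12,418 / 920 = 13.4978 → 13.5%.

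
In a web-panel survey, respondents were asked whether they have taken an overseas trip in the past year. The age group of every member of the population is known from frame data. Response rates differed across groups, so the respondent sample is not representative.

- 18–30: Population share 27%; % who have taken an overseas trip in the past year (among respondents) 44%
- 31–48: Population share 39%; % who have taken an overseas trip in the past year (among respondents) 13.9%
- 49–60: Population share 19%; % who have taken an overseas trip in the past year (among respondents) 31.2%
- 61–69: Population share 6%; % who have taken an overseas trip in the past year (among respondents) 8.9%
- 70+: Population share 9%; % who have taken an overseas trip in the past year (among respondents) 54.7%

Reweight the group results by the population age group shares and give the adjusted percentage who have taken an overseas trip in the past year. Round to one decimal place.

28.7%

Each cell contributes population-share × respondent value:
  18–30: 0.27 × 44 = 11.88
  31–48: 0.39 × 13.9 = 5.421
  49–60: 0.19 × 31.2 = 5.928
  61–69: 0.06 × 8.9 = 0.534
  70+: 0.09 × 54.7 = 4.923
Post-stratified estimate = 28.686 → 28.7%.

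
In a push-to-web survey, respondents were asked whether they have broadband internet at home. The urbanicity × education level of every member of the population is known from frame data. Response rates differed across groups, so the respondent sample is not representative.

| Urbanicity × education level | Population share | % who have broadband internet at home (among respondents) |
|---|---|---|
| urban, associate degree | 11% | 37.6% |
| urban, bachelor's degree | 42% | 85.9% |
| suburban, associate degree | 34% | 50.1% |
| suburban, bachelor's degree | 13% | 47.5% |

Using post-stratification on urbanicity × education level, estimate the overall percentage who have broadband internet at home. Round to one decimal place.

63.4%

Post-stratification weights by population share, not respondent share:
  urban, associate degree: 0.11 × 37.6 = 4.136
  urban, bachelor's degree: 0.42 × 85.9 = 36.078
  suburban, associate degree: 0.34 × 50.1 = 17.034
  suburban, bachelor's degree: 0.13 × 47.5 = 6.175
Post-stratified estimate = 63.423 → 63.4%.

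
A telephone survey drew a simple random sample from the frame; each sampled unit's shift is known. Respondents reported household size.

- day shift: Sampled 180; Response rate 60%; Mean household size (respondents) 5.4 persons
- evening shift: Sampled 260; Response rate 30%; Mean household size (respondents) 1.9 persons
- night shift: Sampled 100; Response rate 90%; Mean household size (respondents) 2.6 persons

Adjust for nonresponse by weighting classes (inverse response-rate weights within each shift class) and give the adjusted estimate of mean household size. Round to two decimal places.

3.20

With weight = n_sampled/n_responded per class, the weighted class total is n_sampled:
  day shift: 180 × 5.4 = 972
  evening shift: 260 × 1.9 = 494
  night shift: 100 × 2.6 = 260
Adjusted estimate = 1726 / 540 = 3.1963 → 3.20.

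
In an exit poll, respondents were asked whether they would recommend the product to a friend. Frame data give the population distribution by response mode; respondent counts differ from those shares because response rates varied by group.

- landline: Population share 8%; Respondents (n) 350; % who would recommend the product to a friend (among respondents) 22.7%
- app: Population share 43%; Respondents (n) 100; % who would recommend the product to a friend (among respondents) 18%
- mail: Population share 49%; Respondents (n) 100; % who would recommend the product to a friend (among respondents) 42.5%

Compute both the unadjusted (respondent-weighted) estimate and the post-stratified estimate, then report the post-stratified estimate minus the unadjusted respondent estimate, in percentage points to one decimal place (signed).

+4.9 percentage points

Unadjusted (pooled respondent) estimate weights by respondent counts:
  (350/550)×22.7 + (100/550)×18 + (100/550)×42.5 = 25.4455%
Reweighting by population response mode shares:
  0.08×22.7 + 0.43×18 + 0.49×42.5 = 30.381%
Difference = 30.381 − 25.4455 = 4.9355 pp.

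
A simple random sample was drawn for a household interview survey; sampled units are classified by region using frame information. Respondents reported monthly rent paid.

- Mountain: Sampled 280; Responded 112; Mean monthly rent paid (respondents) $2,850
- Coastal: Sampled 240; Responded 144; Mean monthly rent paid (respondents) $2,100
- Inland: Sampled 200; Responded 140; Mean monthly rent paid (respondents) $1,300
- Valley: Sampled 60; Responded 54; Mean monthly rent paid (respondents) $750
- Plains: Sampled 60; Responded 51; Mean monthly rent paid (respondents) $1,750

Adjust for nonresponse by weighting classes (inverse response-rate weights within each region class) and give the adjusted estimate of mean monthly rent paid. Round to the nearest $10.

$2,040

Response rates by class: Mountain 112/280 = 40%, Coastal 144/240 = 60%, Inland 140/200 = 70%, Valley 54/60 = 90%, Plains 51/60 = 85%.
Inverse-response-rate weighting restores each class to its sampled count, so class totals weight by n_sampled:
  Mountain: 280 × 2850 = 798,000
  Coastal: 240 × 2100 = 504,000
  Inland: 200 × 1300 = 260,000
  Valley: 60 × 750 = 45,000
  Plains: 60 × 1750 = 105,000
Adjusted estimate = 1,712,000 / 840 = 2038.1 → $2,040.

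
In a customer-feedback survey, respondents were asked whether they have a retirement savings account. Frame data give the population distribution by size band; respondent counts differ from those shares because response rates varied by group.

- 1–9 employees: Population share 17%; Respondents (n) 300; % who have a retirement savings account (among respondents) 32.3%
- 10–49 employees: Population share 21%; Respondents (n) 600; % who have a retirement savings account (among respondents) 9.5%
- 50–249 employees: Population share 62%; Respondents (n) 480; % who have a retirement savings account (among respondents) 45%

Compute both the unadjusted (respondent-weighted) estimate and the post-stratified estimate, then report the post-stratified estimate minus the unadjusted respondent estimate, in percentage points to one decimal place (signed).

+8.6 percentage points

Naive respondent-only estimate (weights = respondent counts):
  (300/1380)×32.3 + (600/1380)×9.5 + (480/1380)×45 = 26.8043%
Post-stratified estimate weights by population shares:
  0.17×32.3 + 0.21×9.5 + 0.62×45 = 35.386%
Difference = 35.386 − 26.8043 = 8.5817 pp.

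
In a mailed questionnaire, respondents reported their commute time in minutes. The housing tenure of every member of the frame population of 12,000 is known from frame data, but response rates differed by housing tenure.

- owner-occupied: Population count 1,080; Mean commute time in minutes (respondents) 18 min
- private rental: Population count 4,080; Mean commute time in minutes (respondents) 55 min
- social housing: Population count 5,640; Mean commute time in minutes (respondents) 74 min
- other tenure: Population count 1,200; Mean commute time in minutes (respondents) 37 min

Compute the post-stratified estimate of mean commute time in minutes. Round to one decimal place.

Post-stratification weights by population share, not respondent share:
  owner-occupied: (1,080/12,000) × 18 = 1.62
  private rental: (4,080/12,000) × 55 = 18.7
  social housing: (5,640/12,000) × 74 = 34.78
  other tenure: (1,200/12,000) × 37 = 3.7
Post-stratified estimate = 58.8 → 58.8.

58.8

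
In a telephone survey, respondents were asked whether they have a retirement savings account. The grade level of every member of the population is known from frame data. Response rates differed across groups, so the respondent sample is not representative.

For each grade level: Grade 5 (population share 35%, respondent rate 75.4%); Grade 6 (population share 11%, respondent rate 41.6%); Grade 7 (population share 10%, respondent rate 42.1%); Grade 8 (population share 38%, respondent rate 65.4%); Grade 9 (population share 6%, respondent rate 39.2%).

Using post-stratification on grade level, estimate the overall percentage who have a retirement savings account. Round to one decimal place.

Reweight to the known grade level distribution:
  Grade 5: 0.35 × 75.4 = 26.39
  Grade 6: 0.11 × 41.6 = 4.576
  Grade 7: 0.1 × 42.1 = 4.21
  Grade 8: 0.38 × 65.4 = 24.852
  Grade 9: 0.06 × 39.2 = 2.352
Post-stratified estimate = 62.38 → 62.4%.

62.4%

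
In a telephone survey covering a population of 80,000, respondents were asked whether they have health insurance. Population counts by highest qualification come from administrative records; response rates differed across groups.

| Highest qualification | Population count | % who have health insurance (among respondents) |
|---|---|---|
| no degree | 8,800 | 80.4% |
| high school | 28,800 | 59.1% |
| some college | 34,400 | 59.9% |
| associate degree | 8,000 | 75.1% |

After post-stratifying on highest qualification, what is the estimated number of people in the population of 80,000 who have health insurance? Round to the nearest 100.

Estimated count per cell = population count × respondent percentage:
  no degree: 8,800 × 80.4% = 7075.2
  high school: 28,800 × 59.1% = 17020.8
  some college: 34,400 × 59.9% = 20605.6
  associate degree: 8,000 × 75.1% = 6008
Estimated total = 50709.6 → 50,700.

50,700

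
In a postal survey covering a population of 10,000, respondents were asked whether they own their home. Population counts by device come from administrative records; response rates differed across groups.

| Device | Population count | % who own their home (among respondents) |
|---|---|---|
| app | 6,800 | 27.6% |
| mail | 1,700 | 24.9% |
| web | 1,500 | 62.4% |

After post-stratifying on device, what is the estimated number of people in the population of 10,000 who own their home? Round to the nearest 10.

3,240

Estimated count per cell = population count × respondent percentage:
  app: 6,800 × 27.6% = 1876.8
  mail: 1,700 × 24.9% = 423.3
  web: 1,500 × 62.4% = 936
Estimated total = 3236.1 → 3,240.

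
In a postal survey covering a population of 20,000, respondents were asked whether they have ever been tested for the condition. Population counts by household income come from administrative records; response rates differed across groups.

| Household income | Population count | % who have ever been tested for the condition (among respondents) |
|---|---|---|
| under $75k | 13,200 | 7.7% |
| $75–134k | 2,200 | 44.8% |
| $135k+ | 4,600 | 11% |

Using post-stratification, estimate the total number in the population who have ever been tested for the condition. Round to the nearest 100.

2,500

Estimated count per cell = population count × respondent percentage:
  under $75k: 13,200 × 7.7% = 1016.4
  $75–134k: 2,200 × 44.8% = 985.6
  $135k+: 4,600 × 11% = 506
Estimated total = 2508 → 2,500.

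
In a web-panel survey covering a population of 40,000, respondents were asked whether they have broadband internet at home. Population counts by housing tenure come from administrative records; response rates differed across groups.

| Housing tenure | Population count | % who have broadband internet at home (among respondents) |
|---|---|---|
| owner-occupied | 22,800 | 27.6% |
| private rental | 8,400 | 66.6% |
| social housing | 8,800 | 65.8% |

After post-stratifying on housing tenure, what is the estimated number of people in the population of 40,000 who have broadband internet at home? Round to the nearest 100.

17,700

Estimated count per cell = population count × respondent percentage:
  owner-occupied: 22,800 × 27.6% = 6292.8
  private rental: 8,400 × 66.6% = 5594.4
  social housing: 8,800 × 65.8% = 5790.4
Estimated total = 17677.6 → 17,700.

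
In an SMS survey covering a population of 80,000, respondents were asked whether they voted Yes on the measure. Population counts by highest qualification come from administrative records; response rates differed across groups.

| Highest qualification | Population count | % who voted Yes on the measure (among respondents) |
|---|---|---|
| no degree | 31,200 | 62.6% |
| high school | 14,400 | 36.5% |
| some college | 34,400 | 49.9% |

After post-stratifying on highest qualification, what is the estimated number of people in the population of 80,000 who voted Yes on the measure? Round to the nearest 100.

Apply each group's respondent rate to its population count:
  no degree: 31,200 × 62.6% = 19531.2
  high school: 14,400 × 36.5% = 5256
  some college: 34,400 × 49.9% = 17165.6
Estimated total = 41952.8 → 42,000.

42,000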